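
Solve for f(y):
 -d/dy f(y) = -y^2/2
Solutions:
 f(y) = C1 + y^3/6


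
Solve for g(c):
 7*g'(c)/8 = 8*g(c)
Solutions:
 g(c) = C1*exp(64*c/7)


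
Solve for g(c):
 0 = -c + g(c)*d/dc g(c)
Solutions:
 g(c) = -sqrt(C1 + c^2)
 g(c) = sqrt(C1 + c^2)


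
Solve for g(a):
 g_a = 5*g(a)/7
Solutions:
 g(a) = C1*exp(5*a/7)


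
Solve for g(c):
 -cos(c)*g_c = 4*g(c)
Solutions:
 g(c) = C1*(sin(c)^2 - 2*sin(c) + 1)/(sin(c)^2 + 2*sin(c) + 1)


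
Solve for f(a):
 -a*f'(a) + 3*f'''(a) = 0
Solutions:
 f(a) = C1 + Integral(C2*airyai(3^(2/3)*a/3) + C3*airybi(3^(2/3)*a/3), a)


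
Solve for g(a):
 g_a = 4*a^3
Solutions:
 g(a) = C1 + a^4


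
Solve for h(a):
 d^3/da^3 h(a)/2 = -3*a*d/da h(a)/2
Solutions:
 h(a) = C1 + Integral(C2*airyai(-3^(1/3)*a) + C3*airybi(-3^(1/3)*a), a)


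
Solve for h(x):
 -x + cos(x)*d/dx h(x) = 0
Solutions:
 h(x) = C1 + Integral(x/cos(x), x)


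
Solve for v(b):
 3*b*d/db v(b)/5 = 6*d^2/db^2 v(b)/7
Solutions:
 v(b) = C1 + C2*erfi(sqrt(35)*b/10)


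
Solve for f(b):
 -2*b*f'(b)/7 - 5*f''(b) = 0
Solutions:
 f(b) = C1 + C2*erf(sqrt(35)*b/35)


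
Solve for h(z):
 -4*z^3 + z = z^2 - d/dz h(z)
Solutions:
 h(z) = C1 + z^4 + z^3/3 - z^2/2


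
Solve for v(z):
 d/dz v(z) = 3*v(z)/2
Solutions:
 v(z) = C1*exp(3*z/2)


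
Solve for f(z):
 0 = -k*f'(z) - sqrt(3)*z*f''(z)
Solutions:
 f(z) = C1 + z^(-sqrt(3)*re(k)/3 + 1)*(C2*sin(sqrt(3)*log(z)*Abs(im(k))/3) + C3*cos(sqrt(3)*log(z)*im(k)/3))


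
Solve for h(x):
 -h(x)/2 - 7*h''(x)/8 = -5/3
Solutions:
 h(x) = C1*sin(2*sqrt(7)*x/7) + C2*cos(2*sqrt(7)*x/7) + 10/3


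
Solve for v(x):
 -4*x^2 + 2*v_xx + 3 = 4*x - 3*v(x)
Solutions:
 v(x) = C1*sin(sqrt(6)*x/2) + C2*cos(sqrt(6)*x/2) + 4*x^2/3 + 4*x/3 - 25/9


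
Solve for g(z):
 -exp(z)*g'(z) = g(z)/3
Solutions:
 g(z) = C1*exp(exp(-z)/3)


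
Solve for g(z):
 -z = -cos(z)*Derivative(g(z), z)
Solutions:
 g(z) = C1 + Integral(z/cos(z), z)


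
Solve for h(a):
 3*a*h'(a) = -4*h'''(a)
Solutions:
 h(a) = C1 + Integral(C2*airyai(-6^(1/3)*a/2) + C3*airybi(-6^(1/3)*a/2), a)


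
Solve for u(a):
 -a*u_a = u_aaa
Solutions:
 u(a) = C1 + Integral(C2*airyai(-a) + C3*airybi(-a), a)


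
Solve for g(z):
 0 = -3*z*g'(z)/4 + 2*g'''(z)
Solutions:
 g(z) = C1 + Integral(C2*airyai(3^(1/3)*z/2) + C3*airybi(3^(1/3)*z/2), z)


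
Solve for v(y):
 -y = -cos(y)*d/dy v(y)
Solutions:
 v(y) = C1 + Integral(y/cos(y), y)


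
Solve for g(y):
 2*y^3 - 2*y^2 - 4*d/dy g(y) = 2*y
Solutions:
 g(y) = C1 + y^4/8 - y^3/6 - y^2/4


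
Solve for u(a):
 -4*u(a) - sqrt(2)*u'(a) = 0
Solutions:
 u(a) = C1*exp(-2*sqrt(2)*a)


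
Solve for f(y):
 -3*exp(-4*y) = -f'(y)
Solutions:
 f(y) = C1 - 3*exp(-4*y)/4


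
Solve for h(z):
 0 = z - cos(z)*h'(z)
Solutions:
 h(z) = C1 + Integral(z/cos(z), z)


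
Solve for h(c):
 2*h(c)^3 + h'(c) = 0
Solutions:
 h(c) = -sqrt(2)*sqrt(-1/(C1 - 2*c))/2
 h(c) = sqrt(2)*sqrt(-1/(C1 - 2*c))/2


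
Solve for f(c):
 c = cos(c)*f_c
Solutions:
 f(c) = C1 + Integral(c/cos(c), c)


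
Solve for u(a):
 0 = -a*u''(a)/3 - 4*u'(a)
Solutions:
 u(a) = C1 + C2/a^11


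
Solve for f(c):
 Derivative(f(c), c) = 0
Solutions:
 f(c) = C1


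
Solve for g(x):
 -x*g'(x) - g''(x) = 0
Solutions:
 g(x) = C1 + C2*erf(sqrt(2)*x/2)


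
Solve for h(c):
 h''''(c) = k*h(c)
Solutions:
 h(c) = C1*exp(-c*k^(1/4)) + C2*exp(c*k^(1/4)) + C3*exp(-I*c*k^(1/4)) + C4*exp(I*c*k^(1/4))


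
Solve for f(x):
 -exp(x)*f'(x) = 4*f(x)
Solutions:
 f(x) = C1*exp(4*exp(-x))


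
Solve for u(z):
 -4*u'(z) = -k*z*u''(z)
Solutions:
 u(z) = C1 + z^(((re(k) + 4)*re(k) + im(k)^2)/(re(k)^2 + im(k)^2))*(C2*sin(4*log(z)*Abs(im(k))/(re(k)^2 + im(k)^2)) + C3*cos(4*log(z)*im(k)/(re(k)^2 + im(k)^2)))


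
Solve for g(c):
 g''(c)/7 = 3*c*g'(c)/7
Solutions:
 g(c) = C1 + C2*erfi(sqrt(6)*c/2)


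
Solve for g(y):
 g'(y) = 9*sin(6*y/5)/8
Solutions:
 g(y) = C1 - 15*cos(6*y/5)/16


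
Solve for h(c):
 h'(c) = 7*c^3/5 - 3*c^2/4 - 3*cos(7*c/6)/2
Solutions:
 h(c) = C1 + 7*c^4/20 - c^3/4 - 9*sin(7*c/6)/7


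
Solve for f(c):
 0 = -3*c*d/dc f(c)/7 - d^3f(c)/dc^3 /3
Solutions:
 f(c) = C1 + Integral(C2*airyai(-21^(2/3)*c/7) + C3*airybi(-21^(2/3)*c/7), c)


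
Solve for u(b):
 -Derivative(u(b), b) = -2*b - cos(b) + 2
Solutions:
 u(b) = C1 + b^2 - 2*b + sin(b)


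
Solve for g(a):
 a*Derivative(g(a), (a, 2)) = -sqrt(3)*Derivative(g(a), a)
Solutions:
 g(a) = C1 + C2*a^(1 - sqrt(3))


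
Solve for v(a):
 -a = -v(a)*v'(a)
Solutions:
 v(a) = -sqrt(C1 + a^2)
 v(a) = sqrt(C1 + a^2)


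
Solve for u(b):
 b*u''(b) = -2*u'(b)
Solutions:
 u(b) = C1 + C2/b


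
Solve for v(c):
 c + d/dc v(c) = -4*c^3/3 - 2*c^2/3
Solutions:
 v(c) = C1 - c^4/3 - 2*c^3/9 - c^2/2


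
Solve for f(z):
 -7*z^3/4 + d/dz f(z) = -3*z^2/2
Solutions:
 f(z) = C1 + 7*z^4/16 - z^3/2


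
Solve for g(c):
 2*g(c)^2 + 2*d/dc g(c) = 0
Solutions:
 g(c) = 1/(C1 + c)


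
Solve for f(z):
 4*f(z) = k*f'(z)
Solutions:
 f(z) = C1*exp(4*z/k)


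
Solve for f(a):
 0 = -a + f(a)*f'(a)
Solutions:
 f(a) = -sqrt(C1 + a^2)
 f(a) = sqrt(C1 + a^2)


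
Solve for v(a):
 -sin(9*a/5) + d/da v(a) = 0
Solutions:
 v(a) = C1 - 5*cos(9*a/5)/9


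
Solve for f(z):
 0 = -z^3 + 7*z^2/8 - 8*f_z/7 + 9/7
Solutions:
 f(z) = C1 - 7*z^4/32 + 49*z^3/192 + 9*z/8


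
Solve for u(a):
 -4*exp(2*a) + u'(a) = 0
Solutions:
 u(a) = C1 + 2*exp(2*a)


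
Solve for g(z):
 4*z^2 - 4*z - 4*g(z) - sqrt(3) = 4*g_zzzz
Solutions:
 g(z) = z^2 - z + (C1*sin(sqrt(2)*z/2) + C2*cos(sqrt(2)*z/2))*exp(-sqrt(2)*z/2) + (C3*sin(sqrt(2)*z/2) + C4*cos(sqrt(2)*z/2))*exp(sqrt(2)*z/2) - sqrt(3)/4


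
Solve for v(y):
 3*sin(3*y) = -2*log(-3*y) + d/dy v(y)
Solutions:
 v(y) = C1 + 2*y*log(-y) - 2*y + 2*y*log(3) - cos(3*y)


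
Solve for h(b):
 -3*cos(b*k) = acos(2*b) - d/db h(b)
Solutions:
 h(b) = C1 + b*acos(2*b) - sqrt(1 - 4*b^2)/2 + 3*Piecewise((sin(b*k)/k, Ne(k, 0)), (b, True))


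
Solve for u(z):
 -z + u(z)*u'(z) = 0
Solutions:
 u(z) = -sqrt(C1 + z^2)
 u(z) = sqrt(C1 + z^2)


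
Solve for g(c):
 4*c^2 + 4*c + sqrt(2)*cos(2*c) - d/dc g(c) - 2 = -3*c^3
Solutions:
 g(c) = C1 + 3*c^4/4 + 4*c^3/3 + 2*c^2 - 2*c + sqrt(2)*sin(2*c)/2


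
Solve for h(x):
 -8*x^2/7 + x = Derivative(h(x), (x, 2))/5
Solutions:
 h(x) = C1 + C2*x - 10*x^4/21 + 5*x^3/6


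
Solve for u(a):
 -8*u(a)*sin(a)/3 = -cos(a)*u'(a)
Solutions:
 u(a) = C1/cos(a)^(8/3)


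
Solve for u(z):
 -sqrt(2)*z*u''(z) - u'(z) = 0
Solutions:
 u(z) = C1 + C2*z^(1 - sqrt(2)/2)


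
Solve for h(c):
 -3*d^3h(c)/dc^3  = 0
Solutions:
 h(c) = C1 + C2*c + C3*c^2


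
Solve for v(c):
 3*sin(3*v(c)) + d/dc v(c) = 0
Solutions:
 v(c) = -acos((-C1 - exp(18*c))/(C1 - exp(18*c)))/3 + 2*pi/3
 v(c) = acos((-C1 - exp(18*c))/(C1 - exp(18*c)))/3


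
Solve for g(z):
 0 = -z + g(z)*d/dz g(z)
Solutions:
 g(z) = -sqrt(C1 + z^2)
 g(z) = sqrt(C1 + z^2)


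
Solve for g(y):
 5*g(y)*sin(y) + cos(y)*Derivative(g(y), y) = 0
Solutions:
 g(y) = C1*cos(y)^5


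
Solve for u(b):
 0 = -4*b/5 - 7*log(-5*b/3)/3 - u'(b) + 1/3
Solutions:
 u(b) = C1 - 2*b^2/5 - 7*b*log(-b)/3 + b*(-7*log(5) + 7*log(3) + 8)/3


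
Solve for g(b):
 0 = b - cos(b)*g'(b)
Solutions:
 g(b) = C1 + Integral(b/cos(b), b)


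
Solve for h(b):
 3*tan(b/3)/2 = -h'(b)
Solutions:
 h(b) = C1 + 9*log(cos(b/3))/2


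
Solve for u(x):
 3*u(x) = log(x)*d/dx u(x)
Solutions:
 u(x) = C1*exp(3*li(x))


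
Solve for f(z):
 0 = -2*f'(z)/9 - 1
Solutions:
 f(z) = C1 - 9*z/2


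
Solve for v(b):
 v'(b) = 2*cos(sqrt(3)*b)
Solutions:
 v(b) = C1 + 2*sqrt(3)*sin(sqrt(3)*b)/3


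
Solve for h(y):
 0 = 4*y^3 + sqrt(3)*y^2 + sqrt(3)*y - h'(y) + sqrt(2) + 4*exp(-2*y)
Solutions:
 h(y) = C1 + y^4 + sqrt(3)*y^3/3 + sqrt(3)*y^2/2 + sqrt(2)*y - 2*exp(-2*y)


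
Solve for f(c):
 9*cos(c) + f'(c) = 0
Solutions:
 f(c) = C1 - 9*sin(c)


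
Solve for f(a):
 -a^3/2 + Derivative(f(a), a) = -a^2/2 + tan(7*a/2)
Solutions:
 f(a) = C1 + a^4/8 - a^3/6 - 2*log(cos(7*a/2))/7


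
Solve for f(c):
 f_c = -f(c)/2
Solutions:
 f(c) = C1*exp(-c/2)


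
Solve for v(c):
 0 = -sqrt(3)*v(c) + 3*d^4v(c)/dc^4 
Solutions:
 v(c) = C1*exp(-3^(7/8)*c/3) + C2*exp(3^(7/8)*c/3) + C3*sin(3^(7/8)*c/3) + C4*cos(3^(7/8)*c/3)


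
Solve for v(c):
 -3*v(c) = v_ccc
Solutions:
 v(c) = C3*exp(-3^(1/3)*c) + (C1*sin(3^(5/6)*c/2) + C2*cos(3^(5/6)*c/2))*exp(3^(1/3)*c/2)


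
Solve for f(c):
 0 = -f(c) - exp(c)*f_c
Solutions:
 f(c) = C1*exp(exp(-c))


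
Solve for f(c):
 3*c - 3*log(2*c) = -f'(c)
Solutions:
 f(c) = C1 - 3*c^2/2 + 3*c*log(c) - 3*c + c*log(8)


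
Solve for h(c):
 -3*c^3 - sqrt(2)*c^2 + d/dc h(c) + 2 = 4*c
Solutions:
 h(c) = C1 + 3*c^4/4 + sqrt(2)*c^3/3 + 2*c^2 - 2*c


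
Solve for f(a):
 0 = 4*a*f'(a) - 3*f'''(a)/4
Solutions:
 f(a) = C1 + Integral(C2*airyai(2*2^(1/3)*3^(2/3)*a/3) + C3*airybi(2*2^(1/3)*3^(2/3)*a/3), a)


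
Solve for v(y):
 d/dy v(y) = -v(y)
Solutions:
 v(y) = C1*exp(-y)


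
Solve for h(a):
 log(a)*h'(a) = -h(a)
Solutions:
 h(a) = C1*exp(-li(a))


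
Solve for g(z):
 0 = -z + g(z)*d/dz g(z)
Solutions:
 g(z) = -sqrt(C1 + z^2)
 g(z) = sqrt(C1 + z^2)


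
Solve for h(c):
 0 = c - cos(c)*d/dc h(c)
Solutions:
 h(c) = C1 + Integral(c/cos(c), c)


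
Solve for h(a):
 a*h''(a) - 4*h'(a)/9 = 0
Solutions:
 h(a) = C1 + C2*a^(13/9)


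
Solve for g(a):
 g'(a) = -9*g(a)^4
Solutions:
 g(a) = (-3^(2/3) - 3*3^(1/6)*I)*(1/(C1 + 9*a))^(1/3)/6
 g(a) = (-3^(2/3) + 3*3^(1/6)*I)*(1/(C1 + 9*a))^(1/3)/6
 g(a) = (1/(C1 + 27*a))^(1/3)


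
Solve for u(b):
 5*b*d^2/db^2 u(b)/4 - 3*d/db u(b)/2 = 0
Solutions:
 u(b) = C1 + C2*b^(11/5)


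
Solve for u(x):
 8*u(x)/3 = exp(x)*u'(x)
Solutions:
 u(x) = C1*exp(-8*exp(-x)/3)


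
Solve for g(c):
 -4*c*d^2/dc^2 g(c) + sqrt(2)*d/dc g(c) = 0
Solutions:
 g(c) = C1 + C2*c^(sqrt(2)/4 + 1)


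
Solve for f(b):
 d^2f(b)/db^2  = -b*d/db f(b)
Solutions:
 f(b) = C1 + C2*erf(sqrt(2)*b/2)


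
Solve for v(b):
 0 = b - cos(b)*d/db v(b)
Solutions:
 v(b) = C1 + Integral(b/cos(b), b)


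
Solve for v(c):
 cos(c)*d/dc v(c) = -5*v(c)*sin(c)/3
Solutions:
 v(c) = C1*cos(c)^(5/3)


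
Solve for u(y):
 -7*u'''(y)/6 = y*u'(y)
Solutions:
 u(y) = C1 + Integral(C2*airyai(-6^(1/3)*7^(2/3)*y/7) + C3*airybi(-6^(1/3)*7^(2/3)*y/7), y)


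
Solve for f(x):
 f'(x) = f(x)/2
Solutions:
 f(x) = C1*exp(x/2)


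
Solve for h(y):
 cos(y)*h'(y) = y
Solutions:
 h(y) = C1 + Integral(y/cos(y), y)


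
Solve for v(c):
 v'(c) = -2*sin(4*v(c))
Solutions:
 v(c) = -acos((-C1 - exp(16*c))/(C1 - exp(16*c)))/4 + pi/2
 v(c) = acos((-C1 - exp(16*c))/(C1 - exp(16*c)))/4


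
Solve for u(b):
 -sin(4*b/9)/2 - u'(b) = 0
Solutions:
 u(b) = C1 + 9*cos(4*b/9)/8


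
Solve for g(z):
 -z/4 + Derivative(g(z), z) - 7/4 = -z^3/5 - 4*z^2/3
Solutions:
 g(z) = C1 - z^4/20 - 4*z^3/9 + z^2/8 + 7*z/4


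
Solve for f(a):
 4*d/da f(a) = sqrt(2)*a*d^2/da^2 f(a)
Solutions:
 f(a) = C1 + C2*a^(1 + 2*sqrt(2))


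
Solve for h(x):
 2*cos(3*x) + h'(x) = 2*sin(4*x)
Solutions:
 h(x) = C1 - 2*sin(3*x)/3 - cos(4*x)/2


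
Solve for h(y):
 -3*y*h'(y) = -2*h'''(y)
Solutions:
 h(y) = C1 + Integral(C2*airyai(2^(2/3)*3^(1/3)*y/2) + C3*airybi(2^(2/3)*3^(1/3)*y/2), y)


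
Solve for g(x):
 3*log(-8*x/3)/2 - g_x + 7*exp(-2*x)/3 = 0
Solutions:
 g(x) = C1 + 3*x*log(-x)/2 + 3*x*(-log(3) - 1 + 3*log(2))/2 - 7*exp(-2*x)/6


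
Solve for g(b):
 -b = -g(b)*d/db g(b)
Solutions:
 g(b) = -sqrt(C1 + b^2)
 g(b) = sqrt(C1 + b^2)


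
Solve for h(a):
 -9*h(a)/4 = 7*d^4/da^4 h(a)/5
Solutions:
 h(a) = (C1*sin(sqrt(3)*5^(1/4)*7^(3/4)*a/14) + C2*cos(sqrt(3)*5^(1/4)*7^(3/4)*a/14))*exp(-sqrt(3)*5^(1/4)*7^(3/4)*a/14) + (C3*sin(sqrt(3)*5^(1/4)*7^(3/4)*a/14) + C4*cos(sqrt(3)*5^(1/4)*7^(3/4)*a/14))*exp(sqrt(3)*5^(1/4)*7^(3/4)*a/14)


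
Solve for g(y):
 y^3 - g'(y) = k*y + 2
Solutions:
 g(y) = C1 - k*y^2/2 + y^4/4 - 2*y


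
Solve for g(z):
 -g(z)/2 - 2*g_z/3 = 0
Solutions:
 g(z) = C1*exp(-3*z/4)


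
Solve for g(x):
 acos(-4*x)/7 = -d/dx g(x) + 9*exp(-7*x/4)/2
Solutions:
 g(x) = C1 - x*acos(-4*x)/7 - sqrt(1 - 16*x^2)/28 - 18*exp(-7*x/4)/7


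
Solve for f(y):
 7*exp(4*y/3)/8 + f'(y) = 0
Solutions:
 f(y) = C1 - 21*exp(4*y/3)/32


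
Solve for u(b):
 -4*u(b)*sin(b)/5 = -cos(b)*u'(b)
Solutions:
 u(b) = C1/cos(b)^(4/5)


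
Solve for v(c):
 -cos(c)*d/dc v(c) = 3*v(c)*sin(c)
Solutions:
 v(c) = C1*cos(c)^3


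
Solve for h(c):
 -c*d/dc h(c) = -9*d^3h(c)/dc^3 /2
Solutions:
 h(c) = C1 + Integral(C2*airyai(6^(1/3)*c/3) + C3*airybi(6^(1/3)*c/3), c)


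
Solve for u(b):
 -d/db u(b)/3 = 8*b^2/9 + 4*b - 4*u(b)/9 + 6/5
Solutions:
 u(b) = C1*exp(4*b/3) + 2*b^2 + 12*b + 117/10


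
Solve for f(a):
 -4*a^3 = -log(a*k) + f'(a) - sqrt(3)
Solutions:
 f(a) = C1 - a^4 + a*log(a*k) + a*(-1 + sqrt(3))


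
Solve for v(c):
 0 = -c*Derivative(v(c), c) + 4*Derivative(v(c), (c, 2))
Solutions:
 v(c) = C1 + C2*erfi(sqrt(2)*c/4)


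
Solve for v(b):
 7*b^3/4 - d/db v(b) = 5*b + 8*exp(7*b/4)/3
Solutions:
 v(b) = C1 + 7*b^4/16 - 5*b^2/2 - 32*exp(7*b/4)/21


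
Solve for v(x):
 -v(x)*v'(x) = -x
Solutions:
 v(x) = -sqrt(C1 + x^2)
 v(x) = sqrt(C1 + x^2)


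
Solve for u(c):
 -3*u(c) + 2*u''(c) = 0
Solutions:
 u(c) = C1*exp(-sqrt(6)*c/2) + C2*exp(sqrt(6)*c/2)


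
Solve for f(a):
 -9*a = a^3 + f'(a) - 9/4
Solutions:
 f(a) = C1 - a^4/4 - 9*a^2/2 + 9*a/4


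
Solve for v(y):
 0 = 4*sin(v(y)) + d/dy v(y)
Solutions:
 v(y) = -acos((-C1 - exp(8*y))/(C1 - exp(8*y))) + 2*pi
 v(y) = acos((-C1 - exp(8*y))/(C1 - exp(8*y)))


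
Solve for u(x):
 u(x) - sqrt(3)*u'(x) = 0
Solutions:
 u(x) = C1*exp(sqrt(3)*x/3)


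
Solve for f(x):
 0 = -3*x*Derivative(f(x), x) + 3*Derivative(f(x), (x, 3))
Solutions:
 f(x) = C1 + Integral(C2*airyai(x) + C3*airybi(x), x)


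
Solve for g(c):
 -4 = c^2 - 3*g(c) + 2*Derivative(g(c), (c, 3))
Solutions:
 g(c) = C3*exp(2^(2/3)*3^(1/3)*c/2) + c^2/3 + (C1*sin(2^(2/3)*3^(5/6)*c/4) + C2*cos(2^(2/3)*3^(5/6)*c/4))*exp(-2^(2/3)*3^(1/3)*c/4) + 4/3


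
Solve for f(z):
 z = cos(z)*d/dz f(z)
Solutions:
 f(z) = C1 + Integral(z/cos(z), z)


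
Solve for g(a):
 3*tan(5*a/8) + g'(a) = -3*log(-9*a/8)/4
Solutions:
 g(a) = C1 - 3*a*log(-a)/4 - 3*a*log(3)/2 + 3*a/4 + 9*a*log(2)/4 + 24*log(cos(5*a/8))/5


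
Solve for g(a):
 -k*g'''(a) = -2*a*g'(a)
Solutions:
 g(a) = C1 + Integral(C2*airyai(2^(1/3)*a*(1/k)^(1/3)) + C3*airybi(2^(1/3)*a*(1/k)^(1/3)), a)


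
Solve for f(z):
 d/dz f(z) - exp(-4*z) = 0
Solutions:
 f(z) = C1 - exp(-4*z)/4


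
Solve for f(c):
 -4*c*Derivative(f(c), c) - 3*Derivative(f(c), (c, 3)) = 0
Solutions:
 f(c) = C1 + Integral(C2*airyai(-6^(2/3)*c/3) + C3*airybi(-6^(2/3)*c/3), c)


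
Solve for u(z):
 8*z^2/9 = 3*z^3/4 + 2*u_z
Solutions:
 u(z) = C1 - 3*z^4/32 + 4*z^3/27


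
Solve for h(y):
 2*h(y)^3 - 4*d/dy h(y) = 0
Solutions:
 h(y) = -sqrt(-1/(C1 + y))
 h(y) = sqrt(-1/(C1 + y))


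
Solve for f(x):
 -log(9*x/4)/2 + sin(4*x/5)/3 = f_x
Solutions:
 f(x) = C1 - x*log(x)/2 - x*log(3) + x/2 + x*log(2) - 5*cos(4*x/5)/12


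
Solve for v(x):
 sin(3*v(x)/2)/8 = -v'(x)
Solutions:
 x/8 + log(cos(3*v(x)/2) - 1)/3 - log(cos(3*v(x)/2) + 1)/3 = C1


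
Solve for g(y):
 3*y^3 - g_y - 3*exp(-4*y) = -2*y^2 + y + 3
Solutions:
 g(y) = C1 + 3*y^4/4 + 2*y^3/3 - y^2/2 - 3*y + 3*exp(-4*y)/4


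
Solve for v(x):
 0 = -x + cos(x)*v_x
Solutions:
 v(x) = C1 + Integral(x/cos(x), x)


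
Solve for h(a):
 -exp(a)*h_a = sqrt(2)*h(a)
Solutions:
 h(a) = C1*exp(sqrt(2)*exp(-a))


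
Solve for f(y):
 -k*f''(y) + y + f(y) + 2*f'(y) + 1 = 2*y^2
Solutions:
 f(y) = C1*exp(y*(1 - sqrt(k + 1))/k) + C2*exp(y*(sqrt(k + 1) + 1)/k) + 4*k + 2*y^2 - 9*y + 17


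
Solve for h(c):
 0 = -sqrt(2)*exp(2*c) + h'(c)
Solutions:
 h(c) = C1 + sqrt(2)*exp(2*c)/2


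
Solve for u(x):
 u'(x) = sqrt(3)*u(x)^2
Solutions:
 u(x) = -1/(C1 + sqrt(3)*x)


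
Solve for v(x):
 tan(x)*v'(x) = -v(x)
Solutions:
 v(x) = C1/sin(x)


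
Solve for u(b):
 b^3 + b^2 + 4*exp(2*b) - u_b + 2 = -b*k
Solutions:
 u(b) = C1 + b^4/4 + b^3/3 + b^2*k/2 + 2*b + 2*exp(2*b)


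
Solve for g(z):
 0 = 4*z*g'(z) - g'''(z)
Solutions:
 g(z) = C1 + Integral(C2*airyai(2^(2/3)*z) + C3*airybi(2^(2/3)*z), z)


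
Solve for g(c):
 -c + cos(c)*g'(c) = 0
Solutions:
 g(c) = C1 + Integral(c/cos(c), c)


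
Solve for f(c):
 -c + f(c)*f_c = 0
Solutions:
 f(c) = -sqrt(C1 + c^2)
 f(c) = sqrt(C1 + c^2)


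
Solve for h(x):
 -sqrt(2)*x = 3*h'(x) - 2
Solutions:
 h(x) = C1 - sqrt(2)*x^2/6 + 2*x/3


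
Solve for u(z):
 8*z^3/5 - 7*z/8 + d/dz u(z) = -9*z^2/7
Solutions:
 u(z) = C1 - 2*z^4/5 - 3*z^3/7 + 7*z^2/16


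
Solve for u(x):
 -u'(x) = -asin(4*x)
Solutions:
 u(x) = C1 + x*asin(4*x) + sqrt(1 - 16*x^2)/4


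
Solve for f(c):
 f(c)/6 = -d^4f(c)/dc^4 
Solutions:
 f(c) = (C1*sin(2^(1/4)*3^(3/4)*c/6) + C2*cos(2^(1/4)*3^(3/4)*c/6))*exp(-2^(1/4)*3^(3/4)*c/6) + (C3*sin(2^(1/4)*3^(3/4)*c/6) + C4*cos(2^(1/4)*3^(3/4)*c/6))*exp(2^(1/4)*3^(3/4)*c/6)


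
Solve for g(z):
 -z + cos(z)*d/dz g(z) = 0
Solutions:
 g(z) = C1 + Integral(z/cos(z), z)


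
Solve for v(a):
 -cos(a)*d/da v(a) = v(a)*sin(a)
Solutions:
 v(a) = C1*cos(a)


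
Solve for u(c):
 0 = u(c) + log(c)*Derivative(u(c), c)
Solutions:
 u(c) = C1*exp(-li(c))


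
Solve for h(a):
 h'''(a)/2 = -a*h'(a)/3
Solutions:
 h(a) = C1 + Integral(C2*airyai(-2^(1/3)*3^(2/3)*a/3) + C3*airybi(-2^(1/3)*3^(2/3)*a/3), a)


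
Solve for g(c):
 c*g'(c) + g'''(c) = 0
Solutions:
 g(c) = C1 + Integral(C2*airyai(-c) + C3*airybi(-c), c)


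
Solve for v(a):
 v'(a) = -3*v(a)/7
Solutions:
 v(a) = C1*exp(-3*a/7)


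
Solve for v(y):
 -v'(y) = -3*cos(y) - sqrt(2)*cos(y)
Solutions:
 v(y) = C1 + sqrt(2)*sin(y) + 3*sin(y)


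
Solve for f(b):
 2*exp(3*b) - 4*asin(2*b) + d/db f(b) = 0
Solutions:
 f(b) = C1 + 4*b*asin(2*b) + 2*sqrt(1 - 4*b^2) - 2*exp(3*b)/3


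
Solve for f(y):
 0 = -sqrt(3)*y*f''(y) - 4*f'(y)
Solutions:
 f(y) = C1 + C2*y^(1 - 4*sqrt(3)/3)


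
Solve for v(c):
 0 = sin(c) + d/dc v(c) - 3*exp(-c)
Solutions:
 v(c) = C1 + cos(c) - 3*exp(-c)


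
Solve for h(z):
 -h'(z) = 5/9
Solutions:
 h(z) = C1 - 5*z/9


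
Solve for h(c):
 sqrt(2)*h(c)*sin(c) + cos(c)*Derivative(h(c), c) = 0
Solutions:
 h(c) = C1*cos(c)^(sqrt(2))


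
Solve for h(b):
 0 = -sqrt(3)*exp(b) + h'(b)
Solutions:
 h(b) = C1 + sqrt(3)*exp(b)


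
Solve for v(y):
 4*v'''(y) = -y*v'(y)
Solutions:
 v(y) = C1 + Integral(C2*airyai(-2^(1/3)*y/2) + C3*airybi(-2^(1/3)*y/2), y)


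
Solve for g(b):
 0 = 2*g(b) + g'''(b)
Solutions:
 g(b) = C3*exp(-2^(1/3)*b) + (C1*sin(2^(1/3)*sqrt(3)*b/2) + C2*cos(2^(1/3)*sqrt(3)*b/2))*exp(2^(1/3)*b/2)


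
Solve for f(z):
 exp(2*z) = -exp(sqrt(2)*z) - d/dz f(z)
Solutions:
 f(z) = C1 - exp(2*z)/2 - sqrt(2)*exp(sqrt(2)*z)/2


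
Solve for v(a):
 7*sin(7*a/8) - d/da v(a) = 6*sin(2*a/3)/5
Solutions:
 v(a) = C1 + 9*cos(2*a/3)/5 - 8*cos(7*a/8)


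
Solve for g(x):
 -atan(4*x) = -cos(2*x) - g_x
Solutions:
 g(x) = C1 + x*atan(4*x) - log(16*x^2 + 1)/8 - sin(2*x)/2


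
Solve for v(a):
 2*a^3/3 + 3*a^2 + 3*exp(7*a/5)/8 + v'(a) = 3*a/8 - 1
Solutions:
 v(a) = C1 - a^4/6 - a^3 + 3*a^2/16 - a - 15*exp(7*a/5)/56


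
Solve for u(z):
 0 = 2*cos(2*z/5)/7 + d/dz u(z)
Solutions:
 u(z) = C1 - 5*sin(2*z/5)/7


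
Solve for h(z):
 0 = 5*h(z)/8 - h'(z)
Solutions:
 h(z) = C1*exp(5*z/8)


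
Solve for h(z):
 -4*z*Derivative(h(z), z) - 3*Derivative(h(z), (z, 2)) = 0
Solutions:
 h(z) = C1 + C2*erf(sqrt(6)*z/3)


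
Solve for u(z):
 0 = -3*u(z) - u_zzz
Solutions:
 u(z) = C3*exp(-3^(1/3)*z) + (C1*sin(3^(5/6)*z/2) + C2*cos(3^(5/6)*z/2))*exp(3^(1/3)*z/2)


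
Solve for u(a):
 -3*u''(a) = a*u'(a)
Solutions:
 u(a) = C1 + C2*erf(sqrt(6)*a/6)


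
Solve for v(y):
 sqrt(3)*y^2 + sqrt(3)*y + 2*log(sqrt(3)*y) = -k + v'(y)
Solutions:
 v(y) = C1 + k*y + sqrt(3)*y^3/3 + sqrt(3)*y^2/2 + 2*y*log(y) - 2*y + y*log(3)


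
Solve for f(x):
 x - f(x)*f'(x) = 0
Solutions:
 f(x) = -sqrt(C1 + x^2)
 f(x) = sqrt(C1 + x^2)


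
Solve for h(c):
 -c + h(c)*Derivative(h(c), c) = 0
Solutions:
 h(c) = -sqrt(C1 + c^2)
 h(c) = sqrt(C1 + c^2)


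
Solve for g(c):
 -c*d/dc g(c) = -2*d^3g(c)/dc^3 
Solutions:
 g(c) = C1 + Integral(C2*airyai(2^(2/3)*c/2) + C3*airybi(2^(2/3)*c/2), c)


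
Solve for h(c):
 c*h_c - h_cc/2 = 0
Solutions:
 h(c) = C1 + C2*erfi(c)


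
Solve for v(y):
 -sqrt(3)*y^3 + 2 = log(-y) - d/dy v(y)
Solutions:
 v(y) = C1 + sqrt(3)*y^4/4 + y*log(-y) - 3*y


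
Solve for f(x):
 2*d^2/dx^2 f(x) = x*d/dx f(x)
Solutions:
 f(x) = C1 + C2*erfi(x/2)


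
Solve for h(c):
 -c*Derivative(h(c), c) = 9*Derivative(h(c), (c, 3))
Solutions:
 h(c) = C1 + Integral(C2*airyai(-3^(1/3)*c/3) + C3*airybi(-3^(1/3)*c/3), c)


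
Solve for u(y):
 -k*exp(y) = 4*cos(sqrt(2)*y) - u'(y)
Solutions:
 u(y) = C1 + k*exp(y) + 2*sqrt(2)*sin(sqrt(2)*y)


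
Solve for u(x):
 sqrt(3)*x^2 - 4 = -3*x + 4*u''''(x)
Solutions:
 u(x) = C1 + C2*x + C3*x^2 + C4*x^3 + sqrt(3)*x^6/1440 + x^5/160 - x^4/24


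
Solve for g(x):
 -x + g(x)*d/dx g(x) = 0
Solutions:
 g(x) = -sqrt(C1 + x^2)
 g(x) = sqrt(C1 + x^2)


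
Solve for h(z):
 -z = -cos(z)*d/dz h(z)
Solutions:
 h(z) = C1 + Integral(z/cos(z), z)


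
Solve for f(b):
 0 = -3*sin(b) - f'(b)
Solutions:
 f(b) = C1 + 3*cos(b)


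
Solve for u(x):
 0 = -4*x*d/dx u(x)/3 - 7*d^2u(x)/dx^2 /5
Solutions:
 u(x) = C1 + C2*erf(sqrt(210)*x/21)


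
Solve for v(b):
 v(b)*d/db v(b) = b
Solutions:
 v(b) = -sqrt(C1 + b^2)
 v(b) = sqrt(C1 + b^2)


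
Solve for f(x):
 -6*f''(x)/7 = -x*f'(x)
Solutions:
 f(x) = C1 + C2*erfi(sqrt(21)*x/6)


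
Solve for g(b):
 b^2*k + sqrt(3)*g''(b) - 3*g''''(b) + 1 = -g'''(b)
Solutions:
 g(b) = C1 + C2*b + C3*exp(b*(1 - sqrt(1 + 12*sqrt(3)))/6) + C4*exp(b*(1 + sqrt(1 + 12*sqrt(3)))/6) - sqrt(3)*b^4*k/36 + b^3*k/9 + b^2*(-k - sqrt(3)*k/9 - sqrt(3)/6)


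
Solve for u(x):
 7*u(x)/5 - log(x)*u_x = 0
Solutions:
 u(x) = C1*exp(7*li(x)/5)


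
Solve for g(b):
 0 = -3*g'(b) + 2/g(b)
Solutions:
 g(b) = -sqrt(C1 + 12*b)/3
 g(b) = sqrt(C1 + 12*b)/3


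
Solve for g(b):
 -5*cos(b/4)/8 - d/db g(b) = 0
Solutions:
 g(b) = C1 - 5*sin(b/4)/2


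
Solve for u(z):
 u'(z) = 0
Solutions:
 u(z) = C1


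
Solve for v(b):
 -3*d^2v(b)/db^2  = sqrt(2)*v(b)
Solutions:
 v(b) = C1*sin(2^(1/4)*sqrt(3)*b/3) + C2*cos(2^(1/4)*sqrt(3)*b/3)


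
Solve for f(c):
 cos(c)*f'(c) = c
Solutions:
 f(c) = C1 + Integral(c/cos(c), c)


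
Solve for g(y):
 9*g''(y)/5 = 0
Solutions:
 g(y) = C1 + C2*y


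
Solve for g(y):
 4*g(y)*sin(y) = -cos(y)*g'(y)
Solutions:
 g(y) = C1*cos(y)^4


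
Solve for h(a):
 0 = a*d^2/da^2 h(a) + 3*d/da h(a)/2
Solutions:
 h(a) = C1 + C2/sqrt(a)


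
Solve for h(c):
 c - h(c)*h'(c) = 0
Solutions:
 h(c) = -sqrt(C1 + c^2)
 h(c) = sqrt(C1 + c^2)


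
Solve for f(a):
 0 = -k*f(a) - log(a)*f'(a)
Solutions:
 f(a) = C1*exp(-k*li(a))


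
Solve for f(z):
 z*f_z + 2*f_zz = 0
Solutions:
 f(z) = C1 + C2*erf(z/2)


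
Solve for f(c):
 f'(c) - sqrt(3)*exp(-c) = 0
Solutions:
 f(c) = C1 - sqrt(3)*exp(-c)


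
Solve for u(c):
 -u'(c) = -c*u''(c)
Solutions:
 u(c) = C1 + C2*c^2


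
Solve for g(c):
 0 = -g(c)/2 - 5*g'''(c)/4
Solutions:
 g(c) = C3*exp(-2^(1/3)*5^(2/3)*c/5) + (C1*sin(2^(1/3)*sqrt(3)*5^(2/3)*c/10) + C2*cos(2^(1/3)*sqrt(3)*5^(2/3)*c/10))*exp(2^(1/3)*5^(2/3)*c/10)


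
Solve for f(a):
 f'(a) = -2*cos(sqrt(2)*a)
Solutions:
 f(a) = C1 - sqrt(2)*sin(sqrt(2)*a)


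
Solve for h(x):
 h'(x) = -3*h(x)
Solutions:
 h(x) = C1*exp(-3*x)


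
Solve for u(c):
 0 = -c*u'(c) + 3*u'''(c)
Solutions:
 u(c) = C1 + Integral(C2*airyai(3^(2/3)*c/3) + C3*airybi(3^(2/3)*c/3), c)


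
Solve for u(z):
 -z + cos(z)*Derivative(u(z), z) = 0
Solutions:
 u(z) = C1 + Integral(z/cos(z), z)


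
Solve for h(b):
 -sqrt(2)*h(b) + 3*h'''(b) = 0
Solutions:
 h(b) = C3*exp(2^(1/6)*3^(2/3)*b/3) + (C1*sin(6^(1/6)*b/2) + C2*cos(6^(1/6)*b/2))*exp(-2^(1/6)*3^(2/3)*b/6)


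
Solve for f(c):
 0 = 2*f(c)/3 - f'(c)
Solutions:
 f(c) = C1*exp(2*c/3)


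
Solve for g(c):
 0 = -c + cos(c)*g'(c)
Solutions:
 g(c) = C1 + Integral(c/cos(c), c)


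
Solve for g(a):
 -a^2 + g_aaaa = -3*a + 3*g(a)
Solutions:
 g(a) = C1*exp(-3^(1/4)*a) + C2*exp(3^(1/4)*a) + C3*sin(3^(1/4)*a) + C4*cos(3^(1/4)*a) - a^2/3 + a


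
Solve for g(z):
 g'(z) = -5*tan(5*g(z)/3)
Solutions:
 g(z) = -3*asin(C1*exp(-25*z/3))/5 + 3*pi/5
 g(z) = 3*asin(C1*exp(-25*z/3))/5


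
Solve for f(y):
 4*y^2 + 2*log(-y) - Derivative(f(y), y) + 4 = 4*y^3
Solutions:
 f(y) = C1 - y^4 + 4*y^3/3 + 2*y*log(-y) + 2*y


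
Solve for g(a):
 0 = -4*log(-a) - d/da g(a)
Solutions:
 g(a) = C1 - 4*a*log(-a) + 4*a


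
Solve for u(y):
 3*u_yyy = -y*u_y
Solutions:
 u(y) = C1 + Integral(C2*airyai(-3^(2/3)*y/3) + C3*airybi(-3^(2/3)*y/3), y)


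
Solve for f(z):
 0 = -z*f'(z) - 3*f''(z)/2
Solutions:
 f(z) = C1 + C2*erf(sqrt(3)*z/3)


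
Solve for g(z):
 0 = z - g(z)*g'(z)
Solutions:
 g(z) = -sqrt(C1 + z^2)
 g(z) = sqrt(C1 + z^2)


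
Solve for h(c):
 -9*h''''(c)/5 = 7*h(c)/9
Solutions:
 h(c) = (C1*sin(sqrt(2)*35^(1/4)*c/6) + C2*cos(sqrt(2)*35^(1/4)*c/6))*exp(-sqrt(2)*35^(1/4)*c/6) + (C3*sin(sqrt(2)*35^(1/4)*c/6) + C4*cos(sqrt(2)*35^(1/4)*c/6))*exp(sqrt(2)*35^(1/4)*c/6)


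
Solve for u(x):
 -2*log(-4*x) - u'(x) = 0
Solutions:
 u(x) = C1 - 2*x*log(-x) + 2*x*(1 - 2*log(2))


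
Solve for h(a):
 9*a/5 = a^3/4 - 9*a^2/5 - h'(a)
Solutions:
 h(a) = C1 + a^4/16 - 3*a^3/5 - 9*a^2/10


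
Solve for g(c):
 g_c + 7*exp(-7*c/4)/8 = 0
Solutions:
 g(c) = C1 + exp(-7*c/4)/2


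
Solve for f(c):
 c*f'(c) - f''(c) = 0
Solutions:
 f(c) = C1 + C2*erfi(sqrt(2)*c/2)


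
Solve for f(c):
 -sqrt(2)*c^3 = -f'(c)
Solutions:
 f(c) = C1 + sqrt(2)*c^4/4


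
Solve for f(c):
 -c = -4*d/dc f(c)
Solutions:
 f(c) = C1 + c^2/8


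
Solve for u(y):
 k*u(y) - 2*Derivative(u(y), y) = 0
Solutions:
 u(y) = C1*exp(k*y/2)


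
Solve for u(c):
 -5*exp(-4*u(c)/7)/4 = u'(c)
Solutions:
 u(c) = 7*log(-I*(C1 - 5*c/7)^(1/4))
 u(c) = 7*log(I*(C1 - 5*c/7)^(1/4))
 u(c) = 7*log(-(C1 - 5*c/7)^(1/4))
 u(c) = 7*log(C1 - 5*c/7)/4


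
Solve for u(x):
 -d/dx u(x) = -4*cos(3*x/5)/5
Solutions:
 u(x) = C1 + 4*sin(3*x/5)/3


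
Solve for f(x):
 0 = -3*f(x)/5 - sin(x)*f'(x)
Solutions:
 f(x) = C1*(cos(x) + 1)^(3/10)/(cos(x) - 1)^(3/10)


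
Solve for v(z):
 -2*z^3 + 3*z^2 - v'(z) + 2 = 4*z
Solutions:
 v(z) = C1 - z^4/2 + z^3 - 2*z^2 + 2*z


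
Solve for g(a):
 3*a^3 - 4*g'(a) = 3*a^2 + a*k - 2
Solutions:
 g(a) = C1 + 3*a^4/16 - a^3/4 - a^2*k/8 + a/2


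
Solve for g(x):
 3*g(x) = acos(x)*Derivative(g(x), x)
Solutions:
 g(x) = C1*exp(3*Integral(1/acos(x), x))


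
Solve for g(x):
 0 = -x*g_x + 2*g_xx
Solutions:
 g(x) = C1 + C2*erfi(x/2)


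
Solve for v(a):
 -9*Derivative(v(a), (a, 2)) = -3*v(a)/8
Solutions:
 v(a) = C1*exp(-sqrt(6)*a/12) + C2*exp(sqrt(6)*a/12)


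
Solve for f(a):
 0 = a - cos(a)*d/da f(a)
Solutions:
 f(a) = C1 + Integral(a/cos(a), a)


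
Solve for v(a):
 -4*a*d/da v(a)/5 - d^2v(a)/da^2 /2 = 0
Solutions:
 v(a) = C1 + C2*erf(2*sqrt(5)*a/5)


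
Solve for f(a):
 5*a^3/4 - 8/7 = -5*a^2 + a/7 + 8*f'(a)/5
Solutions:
 f(a) = C1 + 25*a^4/128 + 25*a^3/24 - 5*a^2/112 - 5*a/7


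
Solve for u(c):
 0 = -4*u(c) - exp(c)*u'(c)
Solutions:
 u(c) = C1*exp(4*exp(-c))


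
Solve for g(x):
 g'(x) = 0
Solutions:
 g(x) = C1


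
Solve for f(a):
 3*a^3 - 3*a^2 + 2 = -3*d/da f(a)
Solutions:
 f(a) = C1 - a^4/4 + a^3/3 - 2*a/3


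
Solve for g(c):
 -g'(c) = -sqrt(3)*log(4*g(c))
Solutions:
 -sqrt(3)*Integral(1/(log(_y) + 2*log(2)), (_y, g(c)))/3 = C1 - c


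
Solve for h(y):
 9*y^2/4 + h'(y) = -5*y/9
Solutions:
 h(y) = C1 - 3*y^3/4 - 5*y^2/18


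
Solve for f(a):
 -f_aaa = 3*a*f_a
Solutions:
 f(a) = C1 + Integral(C2*airyai(-3^(1/3)*a) + C3*airybi(-3^(1/3)*a), a)


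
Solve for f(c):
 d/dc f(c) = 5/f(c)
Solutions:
 f(c) = -sqrt(C1 + 10*c)
 f(c) = sqrt(C1 + 10*c)


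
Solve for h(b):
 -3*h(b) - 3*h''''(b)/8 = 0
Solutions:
 h(b) = (C1*sin(2^(1/4)*b) + C2*cos(2^(1/4)*b))*exp(-2^(1/4)*b) + (C3*sin(2^(1/4)*b) + C4*cos(2^(1/4)*b))*exp(2^(1/4)*b)


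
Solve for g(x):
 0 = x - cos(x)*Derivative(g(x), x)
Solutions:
 g(x) = C1 + Integral(x/cos(x), x)


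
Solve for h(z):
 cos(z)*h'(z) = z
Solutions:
 h(z) = C1 + Integral(z/cos(z), z)


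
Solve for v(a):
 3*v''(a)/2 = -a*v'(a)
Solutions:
 v(a) = C1 + C2*erf(sqrt(3)*a/3)


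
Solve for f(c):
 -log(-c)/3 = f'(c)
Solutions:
 f(c) = C1 - c*log(-c)/3 + c/3


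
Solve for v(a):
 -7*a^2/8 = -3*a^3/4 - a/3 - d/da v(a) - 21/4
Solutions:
 v(a) = C1 - 3*a^4/16 + 7*a^3/24 - a^2/6 - 21*a/4


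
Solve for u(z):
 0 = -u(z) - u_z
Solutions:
 u(z) = C1*exp(-z)


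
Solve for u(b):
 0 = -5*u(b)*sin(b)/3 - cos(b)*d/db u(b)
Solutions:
 u(b) = C1*cos(b)^(5/3)


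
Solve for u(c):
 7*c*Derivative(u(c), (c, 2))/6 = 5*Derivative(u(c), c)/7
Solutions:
 u(c) = C1 + C2*c^(79/49)


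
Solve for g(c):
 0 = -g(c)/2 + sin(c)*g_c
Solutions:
 g(c) = C1*(cos(c) - 1)^(1/4)/(cos(c) + 1)^(1/4)


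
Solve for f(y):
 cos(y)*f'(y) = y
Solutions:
 f(y) = C1 + Integral(y/cos(y), y)


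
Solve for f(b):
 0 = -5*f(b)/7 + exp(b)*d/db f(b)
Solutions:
 f(b) = C1*exp(-5*exp(-b)/7)


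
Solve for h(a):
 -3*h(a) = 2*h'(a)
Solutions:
 h(a) = C1*exp(-3*a/2)


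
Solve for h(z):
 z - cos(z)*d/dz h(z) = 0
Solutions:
 h(z) = C1 + Integral(z/cos(z), z)


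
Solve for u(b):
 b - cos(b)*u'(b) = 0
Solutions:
 u(b) = C1 + Integral(b/cos(b), b)


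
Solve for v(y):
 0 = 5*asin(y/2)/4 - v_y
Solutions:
 v(y) = C1 + 5*y*asin(y/2)/4 + 5*sqrt(4 - y^2)/4


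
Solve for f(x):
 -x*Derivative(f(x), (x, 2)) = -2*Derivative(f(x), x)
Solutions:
 f(x) = C1 + C2*x^3


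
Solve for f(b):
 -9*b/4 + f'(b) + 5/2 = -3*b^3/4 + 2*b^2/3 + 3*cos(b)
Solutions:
 f(b) = C1 - 3*b^4/16 + 2*b^3/9 + 9*b^2/8 - 5*b/2 + 3*sin(b)


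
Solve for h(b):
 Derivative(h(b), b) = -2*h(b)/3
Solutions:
 h(b) = C1*exp(-2*b/3)


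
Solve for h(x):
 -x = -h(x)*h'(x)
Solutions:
 h(x) = -sqrt(C1 + x^2)
 h(x) = sqrt(C1 + x^2)


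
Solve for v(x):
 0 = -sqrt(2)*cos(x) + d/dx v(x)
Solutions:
 v(x) = C1 + sqrt(2)*sin(x)


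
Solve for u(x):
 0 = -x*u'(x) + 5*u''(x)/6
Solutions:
 u(x) = C1 + C2*erfi(sqrt(15)*x/5)


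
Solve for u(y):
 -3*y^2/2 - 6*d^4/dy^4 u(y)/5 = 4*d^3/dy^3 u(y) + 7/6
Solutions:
 u(y) = C1 + C2*y + C3*y^2 + C4*exp(-10*y/3) - y^5/160 + 3*y^4/320 - 431*y^3/7200


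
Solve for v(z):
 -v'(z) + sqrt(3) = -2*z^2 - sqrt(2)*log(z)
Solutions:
 v(z) = C1 + 2*z^3/3 + sqrt(2)*z*log(z) - sqrt(2)*z + sqrt(3)*z


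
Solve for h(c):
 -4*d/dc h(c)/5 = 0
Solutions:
 h(c) = C1


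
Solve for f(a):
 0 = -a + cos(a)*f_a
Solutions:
 f(a) = C1 + Integral(a/cos(a), a)


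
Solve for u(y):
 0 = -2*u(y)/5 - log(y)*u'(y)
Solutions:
 u(y) = C1*exp(-2*li(y)/5)


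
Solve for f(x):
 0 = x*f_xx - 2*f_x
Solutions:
 f(x) = C1 + C2*x^3


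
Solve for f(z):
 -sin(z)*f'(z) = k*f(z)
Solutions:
 f(z) = C1*exp(k*(-log(cos(z) - 1) + log(cos(z) + 1))/2)


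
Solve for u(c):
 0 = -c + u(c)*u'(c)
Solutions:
 u(c) = -sqrt(C1 + c^2)
 u(c) = sqrt(C1 + c^2)


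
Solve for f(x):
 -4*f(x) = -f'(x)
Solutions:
 f(x) = C1*exp(4*x)


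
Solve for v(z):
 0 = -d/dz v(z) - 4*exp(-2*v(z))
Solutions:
 v(z) = log(-sqrt(C1 - 8*z))
 v(z) = log(C1 - 8*z)/2


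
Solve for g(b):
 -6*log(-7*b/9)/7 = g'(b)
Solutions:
 g(b) = C1 - 6*b*log(-b)/7 + 6*b*(-log(7) + 1 + 2*log(3))/7


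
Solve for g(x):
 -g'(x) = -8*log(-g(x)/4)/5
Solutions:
 -5*Integral(1/(log(-_y) - 2*log(2)), (_y, g(x)))/8 = C1 - x


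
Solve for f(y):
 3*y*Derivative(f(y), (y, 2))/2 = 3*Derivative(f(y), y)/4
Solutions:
 f(y) = C1 + C2*y^(3/2)


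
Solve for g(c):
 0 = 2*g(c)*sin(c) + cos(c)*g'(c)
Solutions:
 g(c) = C1*cos(c)^2


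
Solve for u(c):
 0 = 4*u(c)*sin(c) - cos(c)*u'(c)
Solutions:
 u(c) = C1/cos(c)^4


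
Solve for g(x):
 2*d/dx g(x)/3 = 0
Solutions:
 g(x) = C1


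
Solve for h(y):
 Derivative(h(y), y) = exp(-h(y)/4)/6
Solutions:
 h(y) = 4*log(C1 + y/24)


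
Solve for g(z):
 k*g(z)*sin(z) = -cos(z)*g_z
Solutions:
 g(z) = C1*exp(k*log(cos(z)))


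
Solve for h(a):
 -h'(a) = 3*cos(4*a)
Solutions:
 h(a) = C1 - 3*sin(4*a)/4


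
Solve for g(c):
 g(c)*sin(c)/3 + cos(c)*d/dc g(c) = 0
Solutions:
 g(c) = C1*cos(c)^(1/3)


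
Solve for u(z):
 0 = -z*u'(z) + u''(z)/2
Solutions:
 u(z) = C1 + C2*erfi(z)


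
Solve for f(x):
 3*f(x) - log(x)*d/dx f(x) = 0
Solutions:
 f(x) = C1*exp(3*li(x))


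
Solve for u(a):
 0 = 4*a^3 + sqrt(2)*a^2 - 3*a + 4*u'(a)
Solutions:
 u(a) = C1 - a^4/4 - sqrt(2)*a^3/12 + 3*a^2/8


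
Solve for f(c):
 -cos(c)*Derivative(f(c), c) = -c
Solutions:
 f(c) = C1 + Integral(c/cos(c), c)


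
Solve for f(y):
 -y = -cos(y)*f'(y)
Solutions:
 f(y) = C1 + Integral(y/cos(y), y)


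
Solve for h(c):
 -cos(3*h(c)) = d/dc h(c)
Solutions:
 h(c) = -asin((C1 + exp(6*c))/(C1 - exp(6*c)))/3 + pi/3
 h(c) = asin((C1 + exp(6*c))/(C1 - exp(6*c)))/3


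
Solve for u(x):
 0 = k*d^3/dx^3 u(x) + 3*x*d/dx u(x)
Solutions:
 u(x) = C1 + Integral(C2*airyai(3^(1/3)*x*(-1/k)^(1/3)) + C3*airybi(3^(1/3)*x*(-1/k)^(1/3)), x)


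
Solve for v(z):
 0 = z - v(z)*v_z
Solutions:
 v(z) = -sqrt(C1 + z^2)
 v(z) = sqrt(C1 + z^2)


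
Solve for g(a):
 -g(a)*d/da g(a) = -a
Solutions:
 g(a) = -sqrt(C1 + a^2)
 g(a) = sqrt(C1 + a^2)


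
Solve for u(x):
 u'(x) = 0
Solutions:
 u(x) = C1


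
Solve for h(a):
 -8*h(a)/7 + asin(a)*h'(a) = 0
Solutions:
 h(a) = C1*exp(8*Integral(1/asin(a), a)/7)


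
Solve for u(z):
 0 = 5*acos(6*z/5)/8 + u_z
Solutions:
 u(z) = C1 - 5*z*acos(6*z/5)/8 + 5*sqrt(25 - 36*z^2)/48


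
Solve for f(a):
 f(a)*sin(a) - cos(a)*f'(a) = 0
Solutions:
 f(a) = C1/cos(a)


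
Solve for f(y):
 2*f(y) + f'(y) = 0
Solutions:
 f(y) = C1*exp(-2*y)


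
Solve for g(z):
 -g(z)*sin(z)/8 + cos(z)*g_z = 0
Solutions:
 g(z) = C1/cos(z)^(1/8)


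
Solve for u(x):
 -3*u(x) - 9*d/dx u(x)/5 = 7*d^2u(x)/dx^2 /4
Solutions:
 u(x) = (C1*sin(4*sqrt(111)*x/35) + C2*cos(4*sqrt(111)*x/35))*exp(-18*x/35)


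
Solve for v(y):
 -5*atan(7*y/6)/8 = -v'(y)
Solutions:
 v(y) = C1 + 5*y*atan(7*y/6)/8 - 15*log(49*y^2 + 36)/56


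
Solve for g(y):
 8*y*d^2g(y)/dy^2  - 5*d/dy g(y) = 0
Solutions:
 g(y) = C1 + C2*y^(13/8)


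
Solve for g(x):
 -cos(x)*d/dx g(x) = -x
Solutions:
 g(x) = C1 + Integral(x/cos(x), x)


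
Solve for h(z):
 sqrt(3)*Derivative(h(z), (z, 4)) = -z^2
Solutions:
 h(z) = C1 + C2*z + C3*z^2 + C4*z^3 - sqrt(3)*z^6/1080


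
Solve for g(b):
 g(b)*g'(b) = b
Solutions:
 g(b) = -sqrt(C1 + b^2)
 g(b) = sqrt(C1 + b^2)


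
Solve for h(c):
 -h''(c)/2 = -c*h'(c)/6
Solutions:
 h(c) = C1 + C2*erfi(sqrt(6)*c/6)


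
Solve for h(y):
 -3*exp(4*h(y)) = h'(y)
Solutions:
 h(y) = log(-I*(1/(C1 + 12*y))^(1/4))
 h(y) = log(I*(1/(C1 + 12*y))^(1/4))
 h(y) = log(-(1/(C1 + 12*y))^(1/4))
 h(y) = log(1/(C1 + 12*y))/4


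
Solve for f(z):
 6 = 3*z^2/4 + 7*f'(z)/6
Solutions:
 f(z) = C1 - 3*z^3/14 + 36*z/7


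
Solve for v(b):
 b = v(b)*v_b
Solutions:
 v(b) = -sqrt(C1 + b^2)
 v(b) = sqrt(C1 + b^2)


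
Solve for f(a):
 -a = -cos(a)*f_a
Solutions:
 f(a) = C1 + Integral(a/cos(a), a)


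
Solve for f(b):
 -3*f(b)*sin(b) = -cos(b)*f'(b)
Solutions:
 f(b) = C1/cos(b)^3


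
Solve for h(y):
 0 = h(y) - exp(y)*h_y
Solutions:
 h(y) = C1*exp(-exp(-y))


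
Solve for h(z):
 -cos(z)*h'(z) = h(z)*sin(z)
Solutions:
 h(z) = C1*cos(z)


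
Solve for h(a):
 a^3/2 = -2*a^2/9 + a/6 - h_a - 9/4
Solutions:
 h(a) = C1 - a^4/8 - 2*a^3/27 + a^2/12 - 9*a/4


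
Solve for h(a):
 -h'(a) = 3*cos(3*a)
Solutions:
 h(a) = C1 - sin(3*a)


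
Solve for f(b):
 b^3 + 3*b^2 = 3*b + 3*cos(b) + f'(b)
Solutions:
 f(b) = C1 + b^4/4 + b^3 - 3*b^2/2 - 3*sin(b)


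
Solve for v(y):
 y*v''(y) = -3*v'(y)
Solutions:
 v(y) = C1 + C2/y^2


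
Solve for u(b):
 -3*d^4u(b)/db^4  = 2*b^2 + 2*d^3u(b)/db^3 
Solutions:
 u(b) = C1 + C2*b + C3*b^2 + C4*exp(-2*b/3) - b^5/60 + b^4/8 - 3*b^3/4


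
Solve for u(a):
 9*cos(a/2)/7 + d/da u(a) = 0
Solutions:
 u(a) = C1 - 18*sin(a/2)/7


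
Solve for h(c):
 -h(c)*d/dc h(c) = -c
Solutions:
 h(c) = -sqrt(C1 + c^2)
 h(c) = sqrt(C1 + c^2)


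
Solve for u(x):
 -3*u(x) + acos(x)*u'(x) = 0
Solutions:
 u(x) = C1*exp(3*Integral(1/acos(x), x))


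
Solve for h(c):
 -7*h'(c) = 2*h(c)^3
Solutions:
 h(c) = -sqrt(14)*sqrt(-1/(C1 - 2*c))/2
 h(c) = sqrt(14)*sqrt(-1/(C1 - 2*c))/2


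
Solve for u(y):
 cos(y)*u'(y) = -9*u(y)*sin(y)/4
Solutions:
 u(y) = C1*cos(y)^(9/4)


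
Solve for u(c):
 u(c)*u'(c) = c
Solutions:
 u(c) = -sqrt(C1 + c^2)
 u(c) = sqrt(C1 + c^2)


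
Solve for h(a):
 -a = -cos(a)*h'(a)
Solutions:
 h(a) = C1 + Integral(a/cos(a), a)


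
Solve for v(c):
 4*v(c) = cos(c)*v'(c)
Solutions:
 v(c) = C1*(sin(c)^2 + 2*sin(c) + 1)/(sin(c)^2 - 2*sin(c) + 1)


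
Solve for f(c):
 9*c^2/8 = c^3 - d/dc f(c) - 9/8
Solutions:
 f(c) = C1 + c^4/4 - 3*c^3/8 - 9*c/8


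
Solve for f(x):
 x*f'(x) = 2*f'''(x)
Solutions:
 f(x) = C1 + Integral(C2*airyai(2^(2/3)*x/2) + C3*airybi(2^(2/3)*x/2), x)


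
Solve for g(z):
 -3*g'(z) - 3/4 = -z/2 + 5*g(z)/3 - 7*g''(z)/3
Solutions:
 g(z) = C1*exp(z*(9 - sqrt(221))/14) + C2*exp(z*(9 + sqrt(221))/14) + 3*z/10 - 99/100


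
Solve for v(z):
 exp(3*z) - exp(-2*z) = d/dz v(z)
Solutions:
 v(z) = C1 + exp(3*z)/3 + exp(-2*z)/2


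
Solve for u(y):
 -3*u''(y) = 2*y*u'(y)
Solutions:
 u(y) = C1 + C2*erf(sqrt(3)*y/3)


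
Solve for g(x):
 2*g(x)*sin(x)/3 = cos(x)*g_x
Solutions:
 g(x) = C1/cos(x)^(2/3)


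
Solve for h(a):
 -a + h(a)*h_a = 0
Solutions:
 h(a) = -sqrt(C1 + a^2)
 h(a) = sqrt(C1 + a^2)


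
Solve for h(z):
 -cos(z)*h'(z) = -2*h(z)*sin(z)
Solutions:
 h(z) = C1/cos(z)^2


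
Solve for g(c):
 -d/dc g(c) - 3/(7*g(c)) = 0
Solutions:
 g(c) = -sqrt(C1 - 42*c)/7
 g(c) = sqrt(C1 - 42*c)/7


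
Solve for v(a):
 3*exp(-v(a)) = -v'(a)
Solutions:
 v(a) = log(C1 - 3*a)


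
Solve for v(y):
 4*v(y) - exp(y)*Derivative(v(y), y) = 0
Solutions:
 v(y) = C1*exp(-4*exp(-y))


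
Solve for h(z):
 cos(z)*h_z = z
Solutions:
 h(z) = C1 + Integral(z/cos(z), z)


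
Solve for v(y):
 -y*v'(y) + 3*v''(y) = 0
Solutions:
 v(y) = C1 + C2*erfi(sqrt(6)*y/6)
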